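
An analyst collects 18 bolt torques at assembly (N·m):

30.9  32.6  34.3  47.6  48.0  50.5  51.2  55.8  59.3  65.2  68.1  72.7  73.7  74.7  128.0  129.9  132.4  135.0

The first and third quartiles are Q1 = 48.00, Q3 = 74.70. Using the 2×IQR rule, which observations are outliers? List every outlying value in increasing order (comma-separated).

IQR = Q3 − Q1 = 74.70 − 48.00 = 26.70.
Lower fence = Q1 − 2·IQR = 48.00 − 53.40 = -5.40.
Upper fence = Q3 + 2·IQR = 74.70 + 53.40 = 128.10.
129.9 > 128.10 → outlier.
132.4 > 128.10 → outlier.
135.0 > 128.10 → outlier.
All remaining values lie within [-5.40, 128.10].

129.9, 132.4, 135.0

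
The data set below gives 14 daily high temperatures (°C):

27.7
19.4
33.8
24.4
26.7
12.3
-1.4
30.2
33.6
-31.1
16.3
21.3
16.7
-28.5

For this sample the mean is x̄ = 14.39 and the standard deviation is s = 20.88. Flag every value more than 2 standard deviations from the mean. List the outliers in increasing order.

-31.1, -28.5

Cutoffs at x̄ ± 2s: 14.39 ± 2·20.88 = [-27.37, 56.15].
-31.1: z = -2.18, |z| > 2 → outlier.
-28.5: z = -2.05, |z| > 2 → outlier.
Every other value lies within [-27.37, 56.15].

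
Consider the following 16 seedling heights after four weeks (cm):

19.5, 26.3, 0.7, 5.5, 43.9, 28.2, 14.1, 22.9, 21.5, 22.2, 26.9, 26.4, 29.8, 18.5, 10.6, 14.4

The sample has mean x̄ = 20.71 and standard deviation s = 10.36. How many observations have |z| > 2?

1

Cutoffs: x̄ ± 2s = [-0.01, 41.43].
Outside the cutoffs: 43.9.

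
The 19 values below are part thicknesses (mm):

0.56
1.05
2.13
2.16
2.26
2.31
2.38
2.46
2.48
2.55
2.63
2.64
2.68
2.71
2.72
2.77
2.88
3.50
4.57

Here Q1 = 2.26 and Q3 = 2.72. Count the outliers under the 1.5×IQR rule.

IQR = 0.46; fences at 2.26 − 0.69 = 1.57 and 2.72 + 0.69 = 3.41.
Outside the cutoffs: 0.56, 1.05, 3.50, 4.57.

4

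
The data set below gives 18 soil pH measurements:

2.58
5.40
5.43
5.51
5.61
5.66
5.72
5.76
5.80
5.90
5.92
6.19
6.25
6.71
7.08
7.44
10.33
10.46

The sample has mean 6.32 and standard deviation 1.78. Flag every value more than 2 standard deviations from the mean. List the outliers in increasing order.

Cutoffs at x̄ ± 2s: 6.32 ± 2·1.78 = [2.76, 9.88].
2.58: z = -2.10, |z| > 2 → outlier.
10.33: z = 2.25, |z| > 2 → outlier.
10.46: z = 2.33, |z| > 2 → outlier.
Every other value lies within [2.76, 9.88].

2.58, 10.33, 10.46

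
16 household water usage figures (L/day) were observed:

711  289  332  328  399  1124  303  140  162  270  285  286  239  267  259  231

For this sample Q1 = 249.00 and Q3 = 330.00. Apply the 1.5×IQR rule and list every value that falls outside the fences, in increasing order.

711, 1124

IQR = Q3 − Q1 = 330.00 − 249.00 = 81.00.
Lower fence = Q1 − 1.5·IQR = 249.00 − 121.50 = 127.50.
Upper fence = Q3 + 1.5·IQR = 330.00 + 121.50 = 451.50.
711 > 451.50 → outlier.
1124 > 451.50 → outlier.
All remaining values lie within [127.50, 451.50].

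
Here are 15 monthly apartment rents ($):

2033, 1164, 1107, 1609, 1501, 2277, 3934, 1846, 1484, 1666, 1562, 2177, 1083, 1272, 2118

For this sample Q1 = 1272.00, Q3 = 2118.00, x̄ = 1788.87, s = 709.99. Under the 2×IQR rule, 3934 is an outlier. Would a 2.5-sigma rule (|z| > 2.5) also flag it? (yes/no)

z = (3934 − 1788.87) / 709.99 = 3.02.
|z| = 3.02 > 2.5.

yes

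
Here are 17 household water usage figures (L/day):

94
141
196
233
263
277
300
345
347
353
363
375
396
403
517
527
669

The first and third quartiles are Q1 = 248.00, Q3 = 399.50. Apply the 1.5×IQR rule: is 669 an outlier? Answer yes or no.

IQR = Q3 − Q1 = 399.50 − 248.00 = 151.50.
Lower fence = Q1 − 1.5·IQR = 248.00 − 227.25 = 20.75.
Upper fence = Q3 + 1.5·IQR = 399.50 + 227.25 = 626.75.
669 lies above the upper fence.

yes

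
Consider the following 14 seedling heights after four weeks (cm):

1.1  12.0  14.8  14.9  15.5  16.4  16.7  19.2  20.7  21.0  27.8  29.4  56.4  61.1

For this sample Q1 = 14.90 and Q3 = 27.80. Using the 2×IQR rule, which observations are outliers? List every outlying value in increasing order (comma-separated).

IQR = Q3 − Q1 = 27.80 − 14.90 = 12.90.
Lower fence = Q1 − 2·IQR = 14.90 − 25.80 = -10.90.
Upper fence = Q3 + 2·IQR = 27.80 + 25.80 = 53.60.
56.4 > 53.60 → outlier.
61.1 > 53.60 → outlier.
All remaining values lie within [-10.90, 53.60].

56.4, 61.1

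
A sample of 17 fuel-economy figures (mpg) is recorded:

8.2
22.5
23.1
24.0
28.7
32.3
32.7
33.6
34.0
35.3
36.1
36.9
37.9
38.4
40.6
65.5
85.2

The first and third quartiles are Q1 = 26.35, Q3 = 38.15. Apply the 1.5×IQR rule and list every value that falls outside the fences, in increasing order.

8.2, 65.5, 85.2

IQR = Q3 − Q1 = 38.15 − 26.35 = 11.80.
Lower fence = Q1 − 1.5·IQR = 26.35 − 17.70 = 8.65.
Upper fence = Q3 + 1.5·IQR = 38.15 + 17.70 = 55.85.
8.2 < 8.65 → outlier.
65.5 > 55.85 → outlier.
85.2 > 55.85 → outlier.
All remaining values lie within [8.65, 55.85].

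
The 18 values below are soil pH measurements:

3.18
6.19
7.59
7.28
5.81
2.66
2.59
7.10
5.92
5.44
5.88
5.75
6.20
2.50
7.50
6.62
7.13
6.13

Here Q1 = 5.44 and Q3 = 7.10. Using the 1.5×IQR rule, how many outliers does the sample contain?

3

IQR = 1.66; fences at 5.44 − 2.49 = 2.95 and 7.10 + 2.49 = 9.59.
Outside the cutoffs: 2.50, 2.59, 2.66.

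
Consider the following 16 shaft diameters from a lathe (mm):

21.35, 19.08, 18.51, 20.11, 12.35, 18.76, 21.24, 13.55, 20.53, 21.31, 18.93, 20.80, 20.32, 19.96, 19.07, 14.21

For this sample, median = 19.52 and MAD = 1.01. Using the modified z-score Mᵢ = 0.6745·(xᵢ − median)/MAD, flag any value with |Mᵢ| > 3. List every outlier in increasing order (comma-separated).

12.35, 13.55, 14.21

|Mᵢ| > 3 ⇔ |xᵢ − 19.52| > 3·1.01/0.6745 = 4.49.
So outliers lie outside [15.03, 24.01].
12.35: M = -4.79 → outlier.
13.55: M = -3.99 → outlier.
14.21: M = -3.55 → outlier.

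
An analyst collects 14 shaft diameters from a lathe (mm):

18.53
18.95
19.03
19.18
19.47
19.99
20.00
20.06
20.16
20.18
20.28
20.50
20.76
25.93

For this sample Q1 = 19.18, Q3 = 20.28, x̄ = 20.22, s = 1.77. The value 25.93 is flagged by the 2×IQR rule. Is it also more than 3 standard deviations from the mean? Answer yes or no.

z = (25.93 − 20.22) / 1.77 = 3.23.
|z| = 3.23 > 3.

yes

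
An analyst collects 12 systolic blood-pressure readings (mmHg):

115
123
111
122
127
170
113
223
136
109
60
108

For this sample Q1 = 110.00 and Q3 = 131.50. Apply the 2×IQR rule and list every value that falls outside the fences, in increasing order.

60, 223

IQR = Q3 − Q1 = 131.50 − 110.00 = 21.50.
Lower fence = Q1 − 2·IQR = 110.00 − 43.00 = 67.00.
Upper fence = Q3 + 2·IQR = 131.50 + 43.00 = 174.50.
60 < 67.00 → outlier.
223 > 174.50 → outlier.
All remaining values lie within [67.00, 174.50].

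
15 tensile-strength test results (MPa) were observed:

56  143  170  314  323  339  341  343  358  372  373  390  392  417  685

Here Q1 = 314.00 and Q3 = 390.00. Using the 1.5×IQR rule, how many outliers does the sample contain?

4

IQR = 76.00; fences at 314.00 − 114.00 = 200.00 and 390.00 + 114.00 = 504.00.
Outside the cutoffs: 56, 143, 170, 685.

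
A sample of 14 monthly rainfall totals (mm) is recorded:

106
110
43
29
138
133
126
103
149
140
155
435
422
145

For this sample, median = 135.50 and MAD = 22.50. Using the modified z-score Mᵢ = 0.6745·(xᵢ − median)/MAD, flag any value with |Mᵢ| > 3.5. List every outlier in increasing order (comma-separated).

|Mᵢ| > 3.5 ⇔ |xᵢ − 135.50| > 3.5·22.50/0.6745 = 116.75.
So outliers lie outside [18.75, 252.25].
422: M = 8.59 → outlier.
435: M = 8.98 → outlier.

422, 435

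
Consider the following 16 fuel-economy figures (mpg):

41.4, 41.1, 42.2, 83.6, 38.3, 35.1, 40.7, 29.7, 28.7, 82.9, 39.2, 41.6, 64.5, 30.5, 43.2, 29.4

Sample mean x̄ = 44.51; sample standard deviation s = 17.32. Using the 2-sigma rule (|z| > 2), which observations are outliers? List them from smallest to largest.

82.9, 83.6

Cutoffs at x̄ ± 2s: 44.51 ± 2·17.32 = [9.87, 79.15].
82.9: z = 2.22, |z| > 2 → outlier.
83.6: z = 2.26, |z| > 2 → outlier.
Every other value lies within [9.87, 79.15].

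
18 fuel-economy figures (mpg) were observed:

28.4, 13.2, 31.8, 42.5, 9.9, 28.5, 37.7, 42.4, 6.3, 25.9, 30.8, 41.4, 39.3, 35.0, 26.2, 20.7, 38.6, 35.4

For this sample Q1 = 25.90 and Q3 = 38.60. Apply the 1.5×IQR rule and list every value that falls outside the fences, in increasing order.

6.3

IQR = Q3 − Q1 = 38.60 − 25.90 = 12.70.
Lower fence = Q1 − 1.5·IQR = 25.90 − 19.05 = 6.85.
Upper fence = Q3 + 1.5·IQR = 38.60 + 19.05 = 57.65.
6.3 < 6.85 → outlier.
All remaining values lie within [6.85, 57.65].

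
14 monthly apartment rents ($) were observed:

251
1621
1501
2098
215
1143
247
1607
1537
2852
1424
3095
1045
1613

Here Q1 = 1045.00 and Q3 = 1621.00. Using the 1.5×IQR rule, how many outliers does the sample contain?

2

IQR = 576.00; fences at 1045.00 − 864.00 = 181.00 and 1621.00 + 864.00 = 2485.00.
Outside the cutoffs: 2852, 3095.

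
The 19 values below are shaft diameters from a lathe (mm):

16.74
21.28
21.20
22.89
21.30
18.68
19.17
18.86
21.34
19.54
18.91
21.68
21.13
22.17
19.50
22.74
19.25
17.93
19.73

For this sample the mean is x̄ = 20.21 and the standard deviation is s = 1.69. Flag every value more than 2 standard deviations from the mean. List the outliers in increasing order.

16.74

Cutoffs at x̄ ± 2s: 20.21 ± 2·1.69 = [16.83, 23.59].
16.74: z = -2.05, |z| > 2 → outlier.
Every other value lies within [16.83, 23.59].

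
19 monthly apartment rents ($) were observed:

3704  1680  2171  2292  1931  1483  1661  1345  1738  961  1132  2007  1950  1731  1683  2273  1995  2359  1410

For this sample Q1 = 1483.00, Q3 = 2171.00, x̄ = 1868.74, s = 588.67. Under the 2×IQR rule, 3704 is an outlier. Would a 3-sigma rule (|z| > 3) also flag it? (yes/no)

z = (3704 − 1868.74) / 588.67 = 3.12.
|z| = 3.12 > 3.

yes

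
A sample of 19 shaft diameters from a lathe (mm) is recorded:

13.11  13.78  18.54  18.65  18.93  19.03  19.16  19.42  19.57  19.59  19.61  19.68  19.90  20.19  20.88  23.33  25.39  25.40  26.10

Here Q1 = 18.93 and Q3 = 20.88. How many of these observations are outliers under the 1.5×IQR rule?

IQR = 1.95; fences at 18.93 − 2.925 = 16.005 and 20.88 + 2.925 = 23.805.
Outside the cutoffs: 13.11, 13.78, 25.39, 25.40, 26.10.

5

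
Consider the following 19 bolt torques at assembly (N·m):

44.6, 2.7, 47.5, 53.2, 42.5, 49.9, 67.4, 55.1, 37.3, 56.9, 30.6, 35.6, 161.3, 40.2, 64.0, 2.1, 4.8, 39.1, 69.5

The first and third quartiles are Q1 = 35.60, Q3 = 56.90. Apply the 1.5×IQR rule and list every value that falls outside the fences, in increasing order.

IQR = Q3 − Q1 = 56.90 − 35.60 = 21.30.
Lower fence = Q1 − 1.5·IQR = 35.60 − 31.95 = 3.65.
Upper fence = Q3 + 1.5·IQR = 56.90 + 31.95 = 88.85.
2.1 < 3.65 → outlier.
2.7 < 3.65 → outlier.
161.3 > 88.85 → outlier.
All remaining values lie within [3.65, 88.85].

2.1, 2.7, 161.3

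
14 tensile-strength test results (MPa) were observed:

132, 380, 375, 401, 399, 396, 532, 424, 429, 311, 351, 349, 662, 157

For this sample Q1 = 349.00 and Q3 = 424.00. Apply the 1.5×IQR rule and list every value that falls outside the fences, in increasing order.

132, 157, 662

IQR = Q3 − Q1 = 424.00 − 349.00 = 75.00.
Lower fence = Q1 − 1.5·IQR = 349.00 − 112.50 = 236.50.
Upper fence = Q3 + 1.5·IQR = 424.00 + 112.50 = 536.50.
132 < 236.50 → outlier.
157 < 236.50 → outlier.
662 > 536.50 → outlier.
All remaining values lie within [236.50, 536.50].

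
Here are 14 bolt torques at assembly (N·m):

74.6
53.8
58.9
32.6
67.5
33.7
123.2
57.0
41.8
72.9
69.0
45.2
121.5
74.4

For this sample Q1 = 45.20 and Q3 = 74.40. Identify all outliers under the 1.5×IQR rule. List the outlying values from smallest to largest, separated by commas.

121.5, 123.2

IQR = Q3 − Q1 = 74.40 − 45.20 = 29.20.
Lower fence = Q1 − 1.5·IQR = 45.20 − 43.80 = 1.40.
Upper fence = Q3 + 1.5·IQR = 74.40 + 43.80 = 118.20.
121.5 > 118.20 → outlier.
123.2 > 118.20 → outlier.
All remaining values lie within [1.40, 118.20].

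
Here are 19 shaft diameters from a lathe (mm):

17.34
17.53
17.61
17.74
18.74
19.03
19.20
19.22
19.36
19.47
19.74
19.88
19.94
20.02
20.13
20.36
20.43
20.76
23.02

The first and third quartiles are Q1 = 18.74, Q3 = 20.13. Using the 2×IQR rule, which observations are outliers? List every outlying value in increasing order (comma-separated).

IQR = Q3 − Q1 = 20.13 − 18.74 = 1.39.
Lower fence = Q1 − 2·IQR = 18.74 − 2.78 = 15.96.
Upper fence = Q3 + 2·IQR = 20.13 + 2.78 = 22.91.
23.02 > 22.91 → outlier.
All remaining values lie within [15.96, 22.91].

23.02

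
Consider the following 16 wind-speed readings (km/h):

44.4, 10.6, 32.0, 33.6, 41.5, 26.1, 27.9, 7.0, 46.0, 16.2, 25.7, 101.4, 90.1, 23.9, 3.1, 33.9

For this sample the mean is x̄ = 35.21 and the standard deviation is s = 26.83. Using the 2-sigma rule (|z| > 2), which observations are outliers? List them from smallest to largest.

90.1, 101.4

Cutoffs at x̄ ± 2s: 35.21 ± 2·26.83 = [-18.45, 88.87].
90.1: z = 2.05, |z| > 2 → outlier.
101.4: z = 2.47, |z| > 2 → outlier.
Every other value lies within [-18.45, 88.87].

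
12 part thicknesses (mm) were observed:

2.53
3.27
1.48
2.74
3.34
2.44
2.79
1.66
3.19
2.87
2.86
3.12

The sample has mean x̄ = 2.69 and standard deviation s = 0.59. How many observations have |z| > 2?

Cutoffs: x̄ ± 2s = [1.51, 3.87].
Outside the cutoffs: 1.48.

1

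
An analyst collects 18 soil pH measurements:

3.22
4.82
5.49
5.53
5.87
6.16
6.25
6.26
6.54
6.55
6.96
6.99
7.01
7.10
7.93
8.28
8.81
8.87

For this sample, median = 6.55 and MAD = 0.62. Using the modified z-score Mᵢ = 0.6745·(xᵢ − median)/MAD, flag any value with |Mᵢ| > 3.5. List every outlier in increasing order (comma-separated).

|Mᵢ| > 3.5 ⇔ |xᵢ − 6.55| > 3.5·0.62/0.6745 = 3.22.
So outliers lie outside [3.33, 9.77].
3.22: M = -3.62 → outlier.

3.22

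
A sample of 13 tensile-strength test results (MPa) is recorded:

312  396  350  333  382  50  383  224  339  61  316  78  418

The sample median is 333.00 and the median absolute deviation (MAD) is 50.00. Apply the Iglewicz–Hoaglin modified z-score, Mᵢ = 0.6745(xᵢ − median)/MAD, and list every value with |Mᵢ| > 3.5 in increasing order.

50, 61

|Mᵢ| > 3.5 ⇔ |xᵢ − 333.00| > 3.5·50.00/0.6745 = 259.45.
So outliers lie outside [73.55, 592.45].
50: M = -3.82 → outlier.
61: M = -3.67 → outlier.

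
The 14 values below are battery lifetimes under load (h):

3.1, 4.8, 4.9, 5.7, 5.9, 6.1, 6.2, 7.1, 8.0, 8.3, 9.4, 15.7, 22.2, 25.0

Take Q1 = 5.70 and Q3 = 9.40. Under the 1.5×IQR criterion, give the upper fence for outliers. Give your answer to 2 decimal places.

14.95

IQR = Q3 − Q1 = 9.40 − 5.70 = 3.70.
Lower fence = Q1 − 1.5·IQR = 5.70 − 5.55 = 0.15.
Upper fence = Q3 + 1.5·IQR = 9.40 + 5.55 = 14.95.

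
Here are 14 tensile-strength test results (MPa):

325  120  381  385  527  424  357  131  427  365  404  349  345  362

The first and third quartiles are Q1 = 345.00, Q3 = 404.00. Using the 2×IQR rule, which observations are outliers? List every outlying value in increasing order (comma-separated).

120, 131, 527

IQR = Q3 − Q1 = 404.00 − 345.00 = 59.00.
Lower fence = Q1 − 2·IQR = 345.00 − 118.00 = 227.00.
Upper fence = Q3 + 2·IQR = 404.00 + 118.00 = 522.00.
120 < 227.00 → outlier.
131 < 227.00 → outlier.
527 > 522.00 → outlier.
All remaining values lie within [227.00, 522.00].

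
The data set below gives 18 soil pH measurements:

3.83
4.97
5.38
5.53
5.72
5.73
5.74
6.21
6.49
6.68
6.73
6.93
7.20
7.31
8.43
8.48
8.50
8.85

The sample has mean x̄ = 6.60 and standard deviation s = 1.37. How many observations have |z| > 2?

Cutoffs: x̄ ± 2s = [3.86, 9.34].
Outside the cutoffs: 3.83.

1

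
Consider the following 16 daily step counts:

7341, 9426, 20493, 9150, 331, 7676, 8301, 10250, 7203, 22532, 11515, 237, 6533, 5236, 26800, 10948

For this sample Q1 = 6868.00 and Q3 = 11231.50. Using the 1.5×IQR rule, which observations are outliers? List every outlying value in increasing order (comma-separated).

237, 20493, 22532, 26800

IQR = Q3 − Q1 = 11231.50 − 6868.00 = 4363.50.
Lower fence = Q1 − 1.5·IQR = 6868.00 − 6545.25 = 322.75.
Upper fence = Q3 + 1.5·IQR = 11231.50 + 6545.25 = 17776.75.
237 < 322.75 → outlier.
20493 > 17776.75 → outlier.
22532 > 17776.75 → outlier.
26800 > 17776.75 → outlier.
All remaining values lie within [322.75, 17776.75].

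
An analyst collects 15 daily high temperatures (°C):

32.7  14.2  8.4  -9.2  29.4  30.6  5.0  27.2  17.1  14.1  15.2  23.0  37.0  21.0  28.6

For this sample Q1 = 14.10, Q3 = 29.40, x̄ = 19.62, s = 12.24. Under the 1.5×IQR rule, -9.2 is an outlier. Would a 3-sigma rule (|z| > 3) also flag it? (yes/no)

no

z = (-9.2 − 19.62) / 12.24 = -2.35.
|z| = 2.35 ≤ 3.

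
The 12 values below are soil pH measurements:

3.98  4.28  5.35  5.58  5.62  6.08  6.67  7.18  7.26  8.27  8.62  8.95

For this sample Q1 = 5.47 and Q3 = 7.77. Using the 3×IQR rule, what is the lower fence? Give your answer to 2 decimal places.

-1.43

IQR = Q3 − Q1 = 7.77 − 5.47 = 2.30.
Lower fence = Q1 − 3·IQR = 5.47 − 6.90 = -1.43.
Upper fence = Q3 + 3·IQR = 7.77 + 6.90 = 14.67.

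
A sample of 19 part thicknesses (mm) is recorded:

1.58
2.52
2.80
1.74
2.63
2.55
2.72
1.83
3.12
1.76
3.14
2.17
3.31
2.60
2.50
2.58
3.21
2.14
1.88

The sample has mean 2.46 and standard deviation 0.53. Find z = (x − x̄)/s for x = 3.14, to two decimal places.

1.28

z = (3.14 − 2.46) / 0.53 = 1.28.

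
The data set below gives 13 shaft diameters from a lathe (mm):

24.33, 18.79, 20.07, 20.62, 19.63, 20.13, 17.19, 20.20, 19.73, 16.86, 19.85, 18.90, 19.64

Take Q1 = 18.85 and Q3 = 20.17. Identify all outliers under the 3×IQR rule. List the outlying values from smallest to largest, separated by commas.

24.33

IQR = Q3 − Q1 = 20.17 − 18.85 = 1.32.
Lower fence = Q1 − 3·IQR = 18.85 − 3.96 = 14.89.
Upper fence = Q3 + 3·IQR = 20.17 + 3.96 = 24.13.
24.33 > 24.13 → outlier.
All remaining values lie within [14.89, 24.13].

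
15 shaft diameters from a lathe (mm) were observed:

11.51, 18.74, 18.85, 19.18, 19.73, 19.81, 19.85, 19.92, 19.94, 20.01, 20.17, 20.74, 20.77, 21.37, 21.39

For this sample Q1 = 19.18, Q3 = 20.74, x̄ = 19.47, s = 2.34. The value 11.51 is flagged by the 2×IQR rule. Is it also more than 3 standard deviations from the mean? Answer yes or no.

yes

z = (11.51 − 19.47) / 2.34 = -3.40.
|z| = 3.40 > 3.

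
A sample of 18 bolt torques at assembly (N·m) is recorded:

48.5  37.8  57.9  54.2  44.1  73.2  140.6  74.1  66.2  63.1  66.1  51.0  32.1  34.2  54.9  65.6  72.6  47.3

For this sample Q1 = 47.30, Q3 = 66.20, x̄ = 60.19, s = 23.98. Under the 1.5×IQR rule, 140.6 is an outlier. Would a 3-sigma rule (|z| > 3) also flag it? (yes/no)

yes

z = (140.6 − 60.19) / 23.98 = 3.35.
|z| = 3.35 > 3.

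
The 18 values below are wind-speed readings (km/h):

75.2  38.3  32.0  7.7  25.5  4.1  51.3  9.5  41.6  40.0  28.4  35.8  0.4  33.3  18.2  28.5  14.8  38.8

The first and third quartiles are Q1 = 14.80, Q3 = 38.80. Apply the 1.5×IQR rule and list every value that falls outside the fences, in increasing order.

IQR = Q3 − Q1 = 38.80 − 14.80 = 24.00.
Lower fence = Q1 − 1.5·IQR = 14.80 − 36.00 = -21.20.
Upper fence = Q3 + 1.5·IQR = 38.80 + 36.00 = 74.80.
75.2 > 74.80 → outlier.
All remaining values lie within [-21.20, 74.80].

75.2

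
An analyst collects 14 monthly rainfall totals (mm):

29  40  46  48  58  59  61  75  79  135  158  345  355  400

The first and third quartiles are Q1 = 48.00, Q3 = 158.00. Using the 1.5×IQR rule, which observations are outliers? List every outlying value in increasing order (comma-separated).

345, 355, 400

IQR = Q3 − Q1 = 158.00 − 48.00 = 110.00.
Lower fence = Q1 − 1.5·IQR = 48.00 − 165.00 = -117.00.
Upper fence = Q3 + 1.5·IQR = 158.00 + 165.00 = 323.00.
345 > 323.00 → outlier.
355 > 323.00 → outlier.
400 > 323.00 → outlier.
All remaining values lie within [-117.00, 323.00].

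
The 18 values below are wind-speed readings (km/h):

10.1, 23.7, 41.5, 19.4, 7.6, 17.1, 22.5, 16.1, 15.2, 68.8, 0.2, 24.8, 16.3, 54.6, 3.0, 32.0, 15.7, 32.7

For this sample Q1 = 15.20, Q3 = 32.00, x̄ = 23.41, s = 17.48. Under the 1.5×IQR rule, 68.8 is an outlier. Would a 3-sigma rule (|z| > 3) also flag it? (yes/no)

z = (68.8 − 23.41) / 17.48 = 2.60.
|z| = 2.60 ≤ 3.

no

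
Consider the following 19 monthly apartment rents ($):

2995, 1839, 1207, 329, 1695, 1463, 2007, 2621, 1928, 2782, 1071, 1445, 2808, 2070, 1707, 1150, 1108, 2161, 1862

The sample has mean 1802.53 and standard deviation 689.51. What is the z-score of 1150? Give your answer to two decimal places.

-0.95

z = (1150 − 1802.53) / 689.51 = -0.95.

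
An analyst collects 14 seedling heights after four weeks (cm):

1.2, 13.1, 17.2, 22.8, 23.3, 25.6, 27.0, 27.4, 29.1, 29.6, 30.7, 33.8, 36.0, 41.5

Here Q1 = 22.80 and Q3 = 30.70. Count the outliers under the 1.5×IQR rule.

1

IQR = 7.90; fences at 22.80 − 11.85 = 10.95 and 30.70 + 11.85 = 42.55.
Outside the cutoffs: 1.2.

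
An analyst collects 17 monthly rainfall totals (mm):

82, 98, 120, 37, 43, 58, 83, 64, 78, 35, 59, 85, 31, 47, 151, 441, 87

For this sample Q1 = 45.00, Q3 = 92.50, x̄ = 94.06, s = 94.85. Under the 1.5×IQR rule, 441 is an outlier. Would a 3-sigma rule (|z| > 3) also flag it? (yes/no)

z = (441 − 94.06) / 94.85 = 3.66.
|z| = 3.66 > 3.

yes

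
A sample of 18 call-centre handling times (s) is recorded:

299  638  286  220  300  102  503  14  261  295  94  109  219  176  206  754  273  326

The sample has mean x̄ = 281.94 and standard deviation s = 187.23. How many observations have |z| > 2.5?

Cutoffs: x̄ ± 2.5s = [-186.135, 750.015].
Outside the cutoffs: 754.

1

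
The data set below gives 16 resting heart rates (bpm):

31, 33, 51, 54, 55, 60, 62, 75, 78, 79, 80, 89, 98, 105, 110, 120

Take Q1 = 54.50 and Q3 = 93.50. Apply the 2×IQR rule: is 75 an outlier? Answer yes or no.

no

IQR = Q3 − Q1 = 93.50 − 54.50 = 39.00.
Lower fence = Q1 − 2·IQR = 54.50 − 78.00 = -23.50.
Upper fence = Q3 + 2·IQR = 93.50 + 78.00 = 171.50.
75 lies within [-23.50, 171.50].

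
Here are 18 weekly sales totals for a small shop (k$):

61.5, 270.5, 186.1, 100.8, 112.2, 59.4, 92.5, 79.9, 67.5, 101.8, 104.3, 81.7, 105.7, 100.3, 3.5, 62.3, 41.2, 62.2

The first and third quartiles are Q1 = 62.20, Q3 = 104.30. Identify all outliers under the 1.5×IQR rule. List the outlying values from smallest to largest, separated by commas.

IQR = Q3 − Q1 = 104.30 − 62.20 = 42.10.
Lower fence = Q1 − 1.5·IQR = 62.20 − 63.15 = -0.95.
Upper fence = Q3 + 1.5·IQR = 104.30 + 63.15 = 167.45.
186.1 > 167.45 → outlier.
270.5 > 167.45 → outlier.
All remaining values lie within [-0.95, 167.45].

186.1, 270.5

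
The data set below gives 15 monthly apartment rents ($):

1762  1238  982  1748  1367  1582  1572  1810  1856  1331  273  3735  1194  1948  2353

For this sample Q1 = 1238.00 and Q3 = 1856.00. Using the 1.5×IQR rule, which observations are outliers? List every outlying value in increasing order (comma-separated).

IQR = Q3 − Q1 = 1856.00 − 1238.00 = 618.00.
Lower fence = Q1 − 1.5·IQR = 1238.00 − 927.00 = 311.00.
Upper fence = Q3 + 1.5·IQR = 1856.00 + 927.00 = 2783.00.
273 < 311.00 → outlier.
3735 > 2783.00 → outlier.
All remaining values lie within [311.00, 2783.00].

273, 3735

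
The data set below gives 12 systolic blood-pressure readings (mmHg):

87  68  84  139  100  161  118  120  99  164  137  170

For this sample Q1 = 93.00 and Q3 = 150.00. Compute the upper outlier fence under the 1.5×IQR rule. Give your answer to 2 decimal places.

235.50

IQR = Q3 − Q1 = 150.00 − 93.00 = 57.00.
Lower fence = Q1 − 1.5·IQR = 93.00 − 85.50 = 7.50.
Upper fence = Q3 + 1.5·IQR = 150.00 + 85.50 = 235.50.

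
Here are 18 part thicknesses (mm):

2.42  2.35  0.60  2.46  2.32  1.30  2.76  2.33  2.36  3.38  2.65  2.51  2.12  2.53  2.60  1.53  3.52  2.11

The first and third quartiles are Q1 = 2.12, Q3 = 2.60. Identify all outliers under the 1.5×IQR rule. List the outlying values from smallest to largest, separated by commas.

IQR = Q3 − Q1 = 2.60 − 2.12 = 0.48.
Lower fence = Q1 − 1.5·IQR = 2.12 − 0.72 = 1.40.
Upper fence = Q3 + 1.5·IQR = 2.60 + 0.72 = 3.32.
0.60 < 1.40 → outlier.
1.30 < 1.40 → outlier.
3.38 > 3.32 → outlier.
3.52 > 3.32 → outlier.
All remaining values lie within [1.40, 3.32].

0.60, 1.30, 3.38, 3.52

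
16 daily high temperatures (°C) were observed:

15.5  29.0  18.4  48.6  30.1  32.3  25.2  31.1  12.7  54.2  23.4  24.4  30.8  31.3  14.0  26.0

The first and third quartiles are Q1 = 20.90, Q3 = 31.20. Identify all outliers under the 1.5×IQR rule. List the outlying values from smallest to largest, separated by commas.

48.6, 54.2

IQR = Q3 − Q1 = 31.20 − 20.90 = 10.30.
Lower fence = Q1 − 1.5·IQR = 20.90 − 15.45 = 5.45.
Upper fence = Q3 + 1.5·IQR = 31.20 + 15.45 = 46.65.
48.6 > 46.65 → outlier.
54.2 > 46.65 → outlier.
All remaining values lie within [5.45, 46.65].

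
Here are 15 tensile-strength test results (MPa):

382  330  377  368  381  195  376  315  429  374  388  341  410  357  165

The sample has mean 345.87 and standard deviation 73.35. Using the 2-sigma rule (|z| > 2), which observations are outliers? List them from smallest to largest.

165, 195

Cutoffs at x̄ ± 2s: 345.87 ± 2·73.35 = [199.17, 492.57].
165: z = -2.47, |z| > 2 → outlier.
195: z = -2.06, |z| > 2 → outlier.
Every other value lies within [199.17, 492.57].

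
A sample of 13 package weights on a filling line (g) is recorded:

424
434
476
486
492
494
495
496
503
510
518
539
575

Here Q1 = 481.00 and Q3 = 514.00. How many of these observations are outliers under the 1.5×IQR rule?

2

IQR = 33.00; fences at 481.00 − 49.50 = 431.50 and 514.00 + 49.50 = 563.50.
Outside the cutoffs: 424, 575.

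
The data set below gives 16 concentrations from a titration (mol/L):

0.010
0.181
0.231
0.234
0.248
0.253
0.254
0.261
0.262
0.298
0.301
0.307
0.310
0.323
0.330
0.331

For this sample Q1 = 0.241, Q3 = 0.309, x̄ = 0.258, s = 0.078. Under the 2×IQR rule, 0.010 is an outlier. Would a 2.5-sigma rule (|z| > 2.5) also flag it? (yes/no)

z = (0.010 − 0.258) / 0.078 = -3.18.
|z| = 3.18 > 2.5.

yes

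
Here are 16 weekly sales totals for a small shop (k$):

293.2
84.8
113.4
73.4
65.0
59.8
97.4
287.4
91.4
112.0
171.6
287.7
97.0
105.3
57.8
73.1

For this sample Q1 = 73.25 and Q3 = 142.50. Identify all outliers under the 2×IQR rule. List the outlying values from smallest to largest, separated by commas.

IQR = Q3 − Q1 = 142.50 − 73.25 = 69.25.
Lower fence = Q1 − 2·IQR = 73.25 − 138.50 = -65.25.
Upper fence = Q3 + 2·IQR = 142.50 + 138.50 = 281.00.
287.4 > 281.00 → outlier.
287.7 > 281.00 → outlier.
293.2 > 281.00 → outlier.
All remaining values lie within [-65.25, 281.00].

287.4, 287.7, 293.2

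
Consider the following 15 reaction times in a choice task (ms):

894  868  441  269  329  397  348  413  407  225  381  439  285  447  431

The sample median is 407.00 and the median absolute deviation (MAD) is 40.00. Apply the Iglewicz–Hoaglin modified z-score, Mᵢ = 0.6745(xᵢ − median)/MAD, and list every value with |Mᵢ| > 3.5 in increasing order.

|Mᵢ| > 3.5 ⇔ |xᵢ − 407.00| > 3.5·40.00/0.6745 = 207.56.
So outliers lie outside [199.44, 614.56].
868: M = 7.77 → outlier.
894: M = 8.21 → outlier.

868, 894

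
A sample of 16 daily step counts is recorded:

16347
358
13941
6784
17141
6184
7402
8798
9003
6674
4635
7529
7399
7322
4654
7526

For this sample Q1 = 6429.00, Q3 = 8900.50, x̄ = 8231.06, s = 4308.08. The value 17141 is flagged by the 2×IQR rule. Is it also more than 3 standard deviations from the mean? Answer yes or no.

no

z = (17141 − 8231.06) / 4308.08 = 2.07.
|z| = 2.07 ≤ 3.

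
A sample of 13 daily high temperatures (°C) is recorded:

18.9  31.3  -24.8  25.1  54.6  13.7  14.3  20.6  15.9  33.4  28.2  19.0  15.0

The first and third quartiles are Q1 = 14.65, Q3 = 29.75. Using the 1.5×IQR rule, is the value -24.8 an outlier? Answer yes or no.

IQR = Q3 − Q1 = 29.75 − 14.65 = 15.10.
Lower fence = Q1 − 1.5·IQR = 14.65 − 22.65 = -8.00.
Upper fence = Q3 + 1.5·IQR = 29.75 + 22.65 = 52.40.
-24.8 lies below the lower fence.

yes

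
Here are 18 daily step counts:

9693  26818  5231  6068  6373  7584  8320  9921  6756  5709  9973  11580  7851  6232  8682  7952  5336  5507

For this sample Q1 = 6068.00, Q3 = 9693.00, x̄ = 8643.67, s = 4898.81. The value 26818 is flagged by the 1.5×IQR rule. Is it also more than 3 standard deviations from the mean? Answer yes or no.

z = (26818 − 8643.67) / 4898.81 = 3.71.
|z| = 3.71 > 3.

yes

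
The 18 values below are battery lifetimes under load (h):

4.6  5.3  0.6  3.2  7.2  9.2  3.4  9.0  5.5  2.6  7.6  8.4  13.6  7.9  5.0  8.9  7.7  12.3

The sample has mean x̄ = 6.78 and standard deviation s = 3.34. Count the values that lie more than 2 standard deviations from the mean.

1

Cutoffs: x̄ ± 2s = [0.10, 13.46].
Outside the cutoffs: 13.6.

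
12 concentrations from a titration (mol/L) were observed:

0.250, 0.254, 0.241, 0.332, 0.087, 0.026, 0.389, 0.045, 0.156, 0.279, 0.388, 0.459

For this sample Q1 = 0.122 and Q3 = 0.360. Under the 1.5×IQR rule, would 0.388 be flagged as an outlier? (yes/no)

no

IQR = Q3 − Q1 = 0.360 − 0.122 = 0.238.
Lower fence = Q1 − 1.5·IQR = 0.122 − 0.357 = -0.235.
Upper fence = Q3 + 1.5·IQR = 0.360 + 0.357 = 0.717.
0.388 lies within [-0.235, 0.717].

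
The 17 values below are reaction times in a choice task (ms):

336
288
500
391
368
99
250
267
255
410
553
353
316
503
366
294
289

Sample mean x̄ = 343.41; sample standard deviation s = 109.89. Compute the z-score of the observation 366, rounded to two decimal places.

z = (366 − 343.41) / 109.89 = 0.21.

0.21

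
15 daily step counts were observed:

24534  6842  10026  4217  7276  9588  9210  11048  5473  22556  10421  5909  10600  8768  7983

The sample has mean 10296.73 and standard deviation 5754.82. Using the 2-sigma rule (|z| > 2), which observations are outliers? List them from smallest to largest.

Cutoffs at x̄ ± 2s: 10296.73 ± 2·5754.82 = [-1212.91, 21806.37].
22556: z = 2.13, |z| > 2 → outlier.
24534: z = 2.47, |z| > 2 → outlier.
Every other value lies within [-1212.91, 21806.37].

22556, 24534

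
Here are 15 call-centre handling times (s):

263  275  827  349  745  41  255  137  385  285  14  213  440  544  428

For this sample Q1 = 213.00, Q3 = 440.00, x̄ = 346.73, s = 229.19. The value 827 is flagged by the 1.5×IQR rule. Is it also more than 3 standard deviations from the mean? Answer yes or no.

no

z = (827 − 346.73) / 229.19 = 2.10.
|z| = 2.10 ≤ 3.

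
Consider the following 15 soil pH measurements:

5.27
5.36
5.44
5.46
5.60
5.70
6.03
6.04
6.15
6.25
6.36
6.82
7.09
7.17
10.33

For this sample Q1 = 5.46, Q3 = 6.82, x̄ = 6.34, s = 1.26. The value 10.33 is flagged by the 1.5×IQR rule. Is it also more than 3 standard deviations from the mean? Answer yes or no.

yes

z = (10.33 − 6.34) / 1.26 = 3.17.
|z| = 3.17 > 3.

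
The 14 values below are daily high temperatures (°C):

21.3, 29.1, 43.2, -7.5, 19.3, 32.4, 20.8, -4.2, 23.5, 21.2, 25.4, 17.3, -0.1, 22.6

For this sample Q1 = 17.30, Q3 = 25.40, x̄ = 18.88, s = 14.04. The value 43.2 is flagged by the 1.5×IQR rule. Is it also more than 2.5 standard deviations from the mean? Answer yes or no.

no

z = (43.2 − 18.88) / 14.04 = 1.73.
|z| = 1.73 ≤ 2.5.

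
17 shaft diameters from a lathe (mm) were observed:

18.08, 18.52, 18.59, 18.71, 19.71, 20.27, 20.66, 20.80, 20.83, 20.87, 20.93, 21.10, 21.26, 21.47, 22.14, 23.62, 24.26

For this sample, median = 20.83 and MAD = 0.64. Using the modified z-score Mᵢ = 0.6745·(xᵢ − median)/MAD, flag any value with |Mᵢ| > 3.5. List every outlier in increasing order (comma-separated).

24.26

|Mᵢ| > 3.5 ⇔ |xᵢ − 20.83| > 3.5·0.64/0.6745 = 3.32.
So outliers lie outside [17.51, 24.15].
24.26: M = 3.61 → outlier.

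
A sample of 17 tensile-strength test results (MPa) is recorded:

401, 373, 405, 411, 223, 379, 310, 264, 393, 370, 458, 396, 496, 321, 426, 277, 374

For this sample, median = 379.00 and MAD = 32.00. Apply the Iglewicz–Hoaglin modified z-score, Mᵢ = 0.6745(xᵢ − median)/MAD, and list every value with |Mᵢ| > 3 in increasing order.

223

|Mᵢ| > 3 ⇔ |xᵢ − 379.00| > 3·32.00/0.6745 = 142.33.
So outliers lie outside [236.67, 521.33].
223: M = -3.29 → outlier.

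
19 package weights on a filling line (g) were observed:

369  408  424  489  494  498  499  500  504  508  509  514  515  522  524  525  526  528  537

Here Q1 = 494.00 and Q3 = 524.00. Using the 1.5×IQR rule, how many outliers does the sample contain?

3

IQR = 30.00; fences at 494.00 − 45.00 = 449.00 and 524.00 + 45.00 = 569.00.
Outside the cutoffs: 369, 408, 424.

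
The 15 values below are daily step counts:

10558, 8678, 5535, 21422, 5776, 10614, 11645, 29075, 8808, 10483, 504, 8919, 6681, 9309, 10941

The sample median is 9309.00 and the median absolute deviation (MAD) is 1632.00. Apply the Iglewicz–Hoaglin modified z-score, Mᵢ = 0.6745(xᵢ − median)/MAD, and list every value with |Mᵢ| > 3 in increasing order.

|Mᵢ| > 3 ⇔ |xᵢ − 9309.00| > 3·1632.00/0.6745 = 7258.71.
So outliers lie outside [2050.29, 16567.71].
504: M = -3.64 → outlier.
21422: M = 5.01 → outlier.
29075: M = 8.17 → outlier.

504, 21422, 29075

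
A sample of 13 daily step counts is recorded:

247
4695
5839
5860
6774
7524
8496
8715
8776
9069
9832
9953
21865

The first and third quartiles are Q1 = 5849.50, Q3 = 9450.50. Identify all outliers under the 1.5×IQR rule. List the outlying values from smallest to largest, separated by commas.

IQR = Q3 − Q1 = 9450.50 − 5849.50 = 3601.00.
Lower fence = Q1 − 1.5·IQR = 5849.50 − 5401.50 = 448.00.
Upper fence = Q3 + 1.5·IQR = 9450.50 + 5401.50 = 14852.00.
247 < 448.00 → outlier.
21865 > 14852.00 → outlier.
All remaining values lie within [448.00, 14852.00].

247, 21865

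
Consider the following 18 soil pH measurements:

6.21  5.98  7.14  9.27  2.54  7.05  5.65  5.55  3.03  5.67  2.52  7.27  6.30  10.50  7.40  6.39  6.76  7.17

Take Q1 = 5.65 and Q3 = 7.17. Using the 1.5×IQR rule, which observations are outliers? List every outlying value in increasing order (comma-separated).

2.52, 2.54, 3.03, 10.50

IQR = Q3 − Q1 = 7.17 − 5.65 = 1.52.
Lower fence = Q1 − 1.5·IQR = 5.65 − 2.28 = 3.37.
Upper fence = Q3 + 1.5·IQR = 7.17 + 2.28 = 9.45.
2.52 < 3.37 → outlier.
2.54 < 3.37 → outlier.
3.03 < 3.37 → outlier.
10.50 > 9.45 → outlier.
All remaining values lie within [3.37, 9.45].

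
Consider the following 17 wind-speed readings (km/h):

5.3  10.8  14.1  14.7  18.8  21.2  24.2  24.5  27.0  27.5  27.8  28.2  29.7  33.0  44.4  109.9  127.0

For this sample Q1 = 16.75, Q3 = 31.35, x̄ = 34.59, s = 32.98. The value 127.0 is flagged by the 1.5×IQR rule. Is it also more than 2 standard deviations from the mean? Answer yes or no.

yes

z = (127.0 − 34.59) / 32.98 = 2.80.
|z| = 2.80 > 2.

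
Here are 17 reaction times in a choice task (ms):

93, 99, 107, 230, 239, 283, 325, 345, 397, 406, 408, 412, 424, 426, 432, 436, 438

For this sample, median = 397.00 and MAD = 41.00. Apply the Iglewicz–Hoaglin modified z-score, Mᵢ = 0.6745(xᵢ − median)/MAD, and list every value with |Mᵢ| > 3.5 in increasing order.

|Mᵢ| > 3.5 ⇔ |xᵢ − 397.00| > 3.5·41.00/0.6745 = 212.75.
So outliers lie outside [184.25, 609.75].
93: M = -5.00 → outlier.
99: M = -4.90 → outlier.
107: M = -4.77 → outlier.

93, 99, 107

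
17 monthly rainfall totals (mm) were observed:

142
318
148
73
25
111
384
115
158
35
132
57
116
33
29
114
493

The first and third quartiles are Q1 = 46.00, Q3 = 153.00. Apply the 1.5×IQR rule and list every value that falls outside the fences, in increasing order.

318, 384, 493

IQR = Q3 − Q1 = 153.00 − 46.00 = 107.00.
Lower fence = Q1 − 1.5·IQR = 46.00 − 160.50 = -114.50.
Upper fence = Q3 + 1.5·IQR = 153.00 + 160.50 = 313.50.
318 > 313.50 → outlier.
384 > 313.50 → outlier.
493 > 313.50 → outlier.
All remaining values lie within [-114.50, 313.50].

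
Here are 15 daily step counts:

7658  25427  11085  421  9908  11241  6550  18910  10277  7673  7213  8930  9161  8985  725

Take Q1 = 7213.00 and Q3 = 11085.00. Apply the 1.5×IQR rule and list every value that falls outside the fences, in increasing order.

421, 725, 18910, 25427

IQR = Q3 − Q1 = 11085.00 − 7213.00 = 3872.00.
Lower fence = Q1 − 1.5·IQR = 7213.00 − 5808.00 = 1405.00.
Upper fence = Q3 + 1.5·IQR = 11085.00 + 5808.00 = 16893.00.
421 < 1405.00 → outlier.
725 < 1405.00 → outlier.
18910 > 16893.00 → outlier.
25427 > 16893.00 → outlier.
All remaining values lie within [1405.00, 16893.00].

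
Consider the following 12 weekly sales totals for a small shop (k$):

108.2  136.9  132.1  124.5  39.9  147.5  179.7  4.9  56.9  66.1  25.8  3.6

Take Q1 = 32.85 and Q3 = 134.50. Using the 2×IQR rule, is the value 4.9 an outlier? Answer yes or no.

IQR = Q3 − Q1 = 134.50 − 32.85 = 101.65.
Lower fence = Q1 − 2·IQR = 32.85 − 203.30 = -170.45.
Upper fence = Q3 + 2·IQR = 134.50 + 203.30 = 337.80.
4.9 lies within [-170.45, 337.80].

no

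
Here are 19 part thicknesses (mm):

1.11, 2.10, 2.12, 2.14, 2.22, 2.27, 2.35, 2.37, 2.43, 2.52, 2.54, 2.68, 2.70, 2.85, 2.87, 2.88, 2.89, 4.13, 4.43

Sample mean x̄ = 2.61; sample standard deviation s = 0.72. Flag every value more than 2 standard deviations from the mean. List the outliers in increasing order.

1.11, 4.13, 4.43

Cutoffs at x̄ ± 2s: 2.61 ± 2·0.72 = [1.17, 4.05].
1.11: z = -2.08, |z| > 2 → outlier.
4.13: z = 2.11, |z| > 2 → outlier.
4.43: z = 2.53, |z| > 2 → outlier.
Every other value lies within [1.17, 4.05].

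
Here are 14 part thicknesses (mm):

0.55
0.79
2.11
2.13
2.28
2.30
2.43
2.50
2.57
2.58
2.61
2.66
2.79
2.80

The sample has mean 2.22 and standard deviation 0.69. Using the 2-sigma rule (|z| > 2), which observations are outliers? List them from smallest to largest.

Cutoffs at x̄ ± 2s: 2.22 ± 2·0.69 = [0.84, 3.60].
0.55: z = -2.42, |z| > 2 → outlier.
0.79: z = -2.07, |z| > 2 → outlier.
Every other value lies within [0.84, 3.60].

0.55, 0.79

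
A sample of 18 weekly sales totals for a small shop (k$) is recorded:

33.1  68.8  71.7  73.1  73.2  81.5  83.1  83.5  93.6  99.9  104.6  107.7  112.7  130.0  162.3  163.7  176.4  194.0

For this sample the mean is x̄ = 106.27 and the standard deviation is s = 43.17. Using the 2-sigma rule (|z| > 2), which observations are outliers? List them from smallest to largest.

194.0

Cutoffs at x̄ ± 2s: 106.27 ± 2·43.17 = [19.93, 192.61].
194.0: z = 2.03, |z| > 2 → outlier.
Every other value lies within [19.93, 192.61].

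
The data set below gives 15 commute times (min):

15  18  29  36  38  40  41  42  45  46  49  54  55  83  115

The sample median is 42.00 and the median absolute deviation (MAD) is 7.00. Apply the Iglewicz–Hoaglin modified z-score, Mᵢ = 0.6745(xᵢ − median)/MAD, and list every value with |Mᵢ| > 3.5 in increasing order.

|Mᵢ| > 3.5 ⇔ |xᵢ − 42.00| > 3.5·7.00/0.6745 = 36.32.
So outliers lie outside [5.68, 78.32].
83: M = 3.95 → outlier.
115: M = 7.03 → outlier.

83, 115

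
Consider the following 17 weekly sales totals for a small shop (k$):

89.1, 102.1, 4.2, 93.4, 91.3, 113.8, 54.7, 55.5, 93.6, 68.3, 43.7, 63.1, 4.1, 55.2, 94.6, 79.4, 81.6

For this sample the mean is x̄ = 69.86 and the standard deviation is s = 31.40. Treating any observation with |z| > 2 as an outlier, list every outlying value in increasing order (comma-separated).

4.1, 4.2

Cutoffs at x̄ ± 2s: 69.86 ± 2·31.40 = [7.06, 132.66].
4.1: z = -2.09, |z| > 2 → outlier.
4.2: z = -2.09, |z| > 2 → outlier.
Every other value lies within [7.06, 132.66].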